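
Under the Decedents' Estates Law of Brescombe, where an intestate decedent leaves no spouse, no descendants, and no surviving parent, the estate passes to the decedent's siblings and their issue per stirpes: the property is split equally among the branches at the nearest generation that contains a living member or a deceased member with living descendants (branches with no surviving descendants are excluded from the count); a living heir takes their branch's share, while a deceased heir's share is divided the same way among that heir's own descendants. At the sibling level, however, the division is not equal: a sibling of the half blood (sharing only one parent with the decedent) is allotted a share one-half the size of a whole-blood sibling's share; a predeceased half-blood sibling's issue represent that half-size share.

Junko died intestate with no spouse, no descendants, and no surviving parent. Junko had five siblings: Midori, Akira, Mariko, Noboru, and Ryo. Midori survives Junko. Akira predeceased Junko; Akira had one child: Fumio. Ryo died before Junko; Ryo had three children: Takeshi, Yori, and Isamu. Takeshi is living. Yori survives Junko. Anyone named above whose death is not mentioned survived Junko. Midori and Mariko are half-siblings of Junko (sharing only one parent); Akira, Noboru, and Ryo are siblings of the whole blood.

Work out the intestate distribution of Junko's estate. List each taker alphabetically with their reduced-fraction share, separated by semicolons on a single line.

No spouse, descendants, or parent survives, so the estate passes to Junko's siblings per stirpes.
Half-blood siblings count for one-half the weight of whole-blood siblings at the initial division.
Dividing 1 in proportion to weights (total weight 4): Midori (weight 1/2) → 1/8; Akira (weight 1) → 1/4; Mariko (weight 1/2) → 1/8; Noboru (weight 1) → 1/4; Ryo (weight 1) → 1/4.
Midori is living and takes 1/8.
Akira predeceased; the 1/4 allotted to Akira's branch passes to Akira's issue by representation.
Fumio is the sole taker at this level and receives the full 1/4.
Mariko is living and takes 1/8.
Noboru is living and takes 1/4.
Ryo predeceased; the 1/4 allotted to Ryo's branch passes to Ryo's issue by representation.
The 1/4 is divided into 3 equal shares of 1/12 among Takeshi, Yori, Isamu.
Takeshi is living and takes 1/12.
Yori is living and takes 1/12.
Isamu is living and takes 1/12.

Fumio 1/4; Isamu 1/12; Mariko 1/8; Midori 1/8; Noboru 1/4; Takeshi 1/12; Yori 1/12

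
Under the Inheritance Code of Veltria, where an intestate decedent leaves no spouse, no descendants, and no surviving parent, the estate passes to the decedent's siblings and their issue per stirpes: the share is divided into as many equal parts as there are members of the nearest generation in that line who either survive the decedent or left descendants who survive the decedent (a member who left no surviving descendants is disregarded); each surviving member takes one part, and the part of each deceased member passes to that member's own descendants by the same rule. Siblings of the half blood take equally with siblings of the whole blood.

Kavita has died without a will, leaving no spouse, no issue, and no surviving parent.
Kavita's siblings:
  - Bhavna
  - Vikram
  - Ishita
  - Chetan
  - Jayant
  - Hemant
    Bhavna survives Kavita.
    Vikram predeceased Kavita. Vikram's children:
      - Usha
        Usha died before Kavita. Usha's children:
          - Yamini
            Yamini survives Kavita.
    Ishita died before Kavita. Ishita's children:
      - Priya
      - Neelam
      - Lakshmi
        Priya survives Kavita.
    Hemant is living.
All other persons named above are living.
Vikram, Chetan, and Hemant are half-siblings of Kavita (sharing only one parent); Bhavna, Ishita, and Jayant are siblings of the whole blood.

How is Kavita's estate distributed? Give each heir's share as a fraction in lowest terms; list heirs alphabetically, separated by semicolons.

No spouse, descendants, or parent survives, so the estate passes to Kavita's siblings per stirpes.
Half-blood and whole-blood siblings take equally under the stated rule.
The estate is divided into 6 equal shares of 1/6 among Bhavna, Vikram, Ishita, Chetan, Jayant, Hemant.
Bhavna is living and takes 1/6.
Vikram predeceased; the 1/6 allotted to Vikram's branch passes to Vikram's issue by representation.
Usha's line is the sole branch at this level, so the full 1/6 passes to Usha's issue by representation.
Yamini is the sole taker at this level and receives the full 1/6.
Ishita predeceased; the 1/6 allotted to Ishita's branch passes to Ishita's issue by representation.
The 1/6 is divided into 3 equal shares of 1/18 among Priya, Neelam, Lakshmi.
Priya is living and takes 1/18.
Neelam is living and takes 1/18.
Lakshmi is living and takes 1/18.
Chetan is living and takes 1/6.
Jayant is living and takes 1/6.
Hemant is living and takes 1/6.

Bhavna 1/6; Chetan 1/6; Hemant 1/6; Jayant 1/6; Lakshmi 1/18; Neelam 1/18; Priya 1/18; Yamini 1/6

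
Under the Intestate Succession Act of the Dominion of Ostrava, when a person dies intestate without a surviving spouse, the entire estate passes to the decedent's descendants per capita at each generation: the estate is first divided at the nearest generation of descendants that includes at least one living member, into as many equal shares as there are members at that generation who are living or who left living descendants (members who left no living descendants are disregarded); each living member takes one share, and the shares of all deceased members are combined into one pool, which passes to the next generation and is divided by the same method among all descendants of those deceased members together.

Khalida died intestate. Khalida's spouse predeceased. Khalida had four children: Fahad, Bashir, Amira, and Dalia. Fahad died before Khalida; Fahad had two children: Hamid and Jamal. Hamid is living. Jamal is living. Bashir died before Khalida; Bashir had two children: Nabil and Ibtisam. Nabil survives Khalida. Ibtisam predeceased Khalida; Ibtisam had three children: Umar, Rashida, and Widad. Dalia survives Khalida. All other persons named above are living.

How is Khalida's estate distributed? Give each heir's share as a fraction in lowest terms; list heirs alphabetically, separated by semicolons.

Amira 1/4; Dalia 1/4; Hamid 1/8; Jamal 1/8; Nabil 1/8; Rashida 1/24; Umar 1/24; Widad 1/24

There is no surviving spouse, so the entire estate passes to Khalida's descendants per capita at each generation.
At generation 1 (Fahad, Bashir, Amira, Dalia) there are 4 shares of (1)/4 = 1/4 each.
Living: Amira and Dalia — each takes 1/4.
Deceased: Fahad and Bashir. Their combined 1/2 is pooled and carried to generation 2.
At generation 2 (Hamid, Jamal, Nabil, Ibtisam) there are 4 shares of (1/2)/4 = 1/8 each.
Living: Hamid, Jamal, and Nabil — each takes 1/8.
Deceased: Ibtisam. That 1/8 share is carried to generation 3.
At generation 3 (Umar, Rashida, Widad) there are 3 shares of (1/8)/3 = 1/24 each.
Living: Umar, Rashida, and Widad — each takes 1/24.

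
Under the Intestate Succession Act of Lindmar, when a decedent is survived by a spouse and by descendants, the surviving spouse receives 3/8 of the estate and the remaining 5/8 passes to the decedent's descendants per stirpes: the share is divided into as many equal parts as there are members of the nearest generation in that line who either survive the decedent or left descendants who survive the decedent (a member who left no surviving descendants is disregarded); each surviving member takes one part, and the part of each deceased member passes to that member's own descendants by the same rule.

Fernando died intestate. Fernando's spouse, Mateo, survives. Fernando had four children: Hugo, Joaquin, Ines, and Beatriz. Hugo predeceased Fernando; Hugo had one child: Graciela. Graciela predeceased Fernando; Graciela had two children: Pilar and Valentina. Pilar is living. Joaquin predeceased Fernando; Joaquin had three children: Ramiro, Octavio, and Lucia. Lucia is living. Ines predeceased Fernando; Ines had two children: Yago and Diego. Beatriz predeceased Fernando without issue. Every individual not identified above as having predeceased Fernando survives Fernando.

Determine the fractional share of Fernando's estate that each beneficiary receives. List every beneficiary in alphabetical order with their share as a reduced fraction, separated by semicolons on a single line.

Diego 5/48; Lucia 5/72; Mateo 3/8; Octavio 5/72; Pilar 5/48; Ramiro 5/72; Valentina 5/48; Yago 5/48

Mateo, as surviving spouse, takes 3/8.
The remaining 5/8 passes to Fernando's descendants per stirpes.
Beatriz left no surviving issue, so that branch lapses and is disregarded.
The 5/8 is divided into 3 equal shares of 5/24 among Hugo, Joaquin, Ines.
Hugo predeceased; the 5/24 allotted to Hugo's branch passes to Hugo's issue by representation.
Graciela's line is the sole branch at this level, so the full 5/24 passes to Graciela's issue by representation.
The 5/24 is divided into 2 equal shares of 5/48 among Pilar, Valentina.
Pilar is living and takes 5/48.
Valentina is living and takes 5/48.
Joaquin predeceased; the 5/24 allotted to Joaquin's branch passes to Joaquin's issue by representation.
The 5/24 is divided into 3 equal shares of 5/72 among Ramiro, Octavio, Lucia.
Ramiro is living and takes 5/72.
Octavio is living and takes 5/72.
Lucia is living and takes 5/72.
Ines predeceased; the 5/24 allotted to Ines's branch passes to Ines's issue by representation.
The 5/24 is divided into 2 equal shares of 5/48 among Yago, Diego.
Yago is living and takes 5/48.
Diego is living and takes 5/48.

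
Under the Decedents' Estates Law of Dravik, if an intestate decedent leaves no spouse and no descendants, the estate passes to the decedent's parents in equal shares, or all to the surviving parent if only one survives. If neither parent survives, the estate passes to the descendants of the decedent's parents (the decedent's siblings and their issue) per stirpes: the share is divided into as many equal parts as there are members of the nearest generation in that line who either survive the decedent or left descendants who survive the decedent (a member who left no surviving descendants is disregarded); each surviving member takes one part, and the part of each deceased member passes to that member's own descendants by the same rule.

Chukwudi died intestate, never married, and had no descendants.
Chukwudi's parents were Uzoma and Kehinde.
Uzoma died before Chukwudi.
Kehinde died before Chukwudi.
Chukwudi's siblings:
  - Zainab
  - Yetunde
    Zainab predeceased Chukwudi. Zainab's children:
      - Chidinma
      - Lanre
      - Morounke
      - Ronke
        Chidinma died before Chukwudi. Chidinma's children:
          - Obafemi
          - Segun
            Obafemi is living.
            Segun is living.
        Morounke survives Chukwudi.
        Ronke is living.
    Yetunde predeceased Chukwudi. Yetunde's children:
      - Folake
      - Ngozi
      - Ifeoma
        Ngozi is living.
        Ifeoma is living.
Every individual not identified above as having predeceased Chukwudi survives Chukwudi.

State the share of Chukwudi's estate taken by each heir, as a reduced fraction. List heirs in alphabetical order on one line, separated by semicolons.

Neither parent survives and there are no descendants, so the estate passes to Chukwudi's siblings and their issue per stirpes.
The estate is divided into 2 equal shares of 1/2 among Zainab, Yetunde.
Zainab predeceased; the 1/2 allotted to Zainab's branch passes to Zainab's issue by representation.
The 1/2 is divided into 4 equal shares of 1/8 among Chidinma, Lanre, Morounke, Ronke.
Chidinma predeceased; the 1/8 allotted to Chidinma's branch passes to Chidinma's issue by representation.
The 1/8 is divided into 2 equal shares of 1/16 among Obafemi, Segun.
Obafemi is living and takes 1/16.
Segun is living and takes 1/16.
Lanre is living and takes 1/8.
Morounke is living and takes 1/8.
Ronke is living and takes 1/8.
Yetunde predeceased; the 1/2 allotted to Yetunde's branch passes to Yetunde's issue by representation.
The 1/2 is divided into 3 equal shares of 1/6 among Folake, Ngozi, Ifeoma.
Folake is living and takes 1/6.
Ngozi is living and takes 1/6.
Ifeoma is living and takes 1/6.

Folake 1/6; Ifeoma 1/6; Lanre 1/8; Morounke 1/8; Ngozi 1/6; Obafemi 1/16; Ronke 1/8; Segun 1/16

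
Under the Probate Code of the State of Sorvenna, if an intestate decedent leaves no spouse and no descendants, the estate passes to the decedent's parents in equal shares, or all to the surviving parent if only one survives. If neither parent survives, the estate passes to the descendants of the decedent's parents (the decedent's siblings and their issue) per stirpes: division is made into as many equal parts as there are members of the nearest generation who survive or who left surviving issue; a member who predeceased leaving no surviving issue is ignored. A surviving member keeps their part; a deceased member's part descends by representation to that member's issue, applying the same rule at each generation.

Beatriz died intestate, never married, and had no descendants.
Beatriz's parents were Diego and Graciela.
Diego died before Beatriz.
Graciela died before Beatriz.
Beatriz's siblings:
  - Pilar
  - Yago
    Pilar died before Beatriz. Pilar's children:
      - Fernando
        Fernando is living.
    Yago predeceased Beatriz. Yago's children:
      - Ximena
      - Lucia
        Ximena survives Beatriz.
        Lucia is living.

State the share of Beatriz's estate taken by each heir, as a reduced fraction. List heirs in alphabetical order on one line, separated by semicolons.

Neither parent survives and there are no descendants, so the estate passes to Beatriz's siblings and their issue per stirpes.
The estate is divided into 2 equal shares of 1/2 among Pilar, Yago.
Pilar predeceased; the 1/2 allotted to Pilar's branch passes to Pilar's issue by representation.
Fernando is the sole taker at this level and receives the full 1/2.
Yago predeceased; the 1/2 allotted to Yago's branch passes to Yago's issue by representation.
The 1/2 is divided into 2 equal shares of 1/4 among Ximena, Lucia.
Ximena is living and takes 1/4.
Lucia is living and takes 1/4.

Fernando 1/2; Lucia 1/4; Ximena 1/4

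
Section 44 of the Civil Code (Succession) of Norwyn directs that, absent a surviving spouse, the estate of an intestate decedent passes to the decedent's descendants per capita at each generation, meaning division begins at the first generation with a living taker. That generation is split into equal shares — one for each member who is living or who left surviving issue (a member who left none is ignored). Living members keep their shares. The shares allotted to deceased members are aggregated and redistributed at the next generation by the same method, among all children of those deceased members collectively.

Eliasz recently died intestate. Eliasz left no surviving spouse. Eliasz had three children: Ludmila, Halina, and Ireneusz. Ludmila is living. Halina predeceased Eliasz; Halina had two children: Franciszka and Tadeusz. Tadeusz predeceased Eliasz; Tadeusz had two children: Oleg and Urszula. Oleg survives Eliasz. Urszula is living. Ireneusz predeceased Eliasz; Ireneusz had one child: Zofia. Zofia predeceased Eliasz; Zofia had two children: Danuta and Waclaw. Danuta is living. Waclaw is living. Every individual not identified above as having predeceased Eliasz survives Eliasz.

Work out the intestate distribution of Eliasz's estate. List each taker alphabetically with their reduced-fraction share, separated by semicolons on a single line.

There is no surviving spouse, so the entire estate passes to Eliasz's descendants per capita at each generation.
At generation 1 (Ludmila, Halina, Ireneusz) there are 3 shares of (1)/3 = 1/3 each.
Living: Ludmila — each takes 1/3.
Deceased: Halina and Ireneusz. Their combined 2/3 is pooled and carried to generation 2.
At generation 2 (Franciszka, Tadeusz, Zofia) there are 3 shares of (2/3)/3 = 2/9 each.
Living: Franciszka — each takes 2/9.
Deceased: Tadeusz and Zofia. Their combined 4/9 is pooled and carried to generation 3.
At generation 3 (Oleg, Urszula, Danuta, Waclaw) there are 4 shares of (4/9)/4 = 1/9 each.
Living: Oleg, Urszula, Danuta, and Waclaw — each takes 1/9.

Danuta 1/9; Franciszka 2/9; Ludmila 1/3; Oleg 1/9; Urszula 1/9; Waclaw 1/9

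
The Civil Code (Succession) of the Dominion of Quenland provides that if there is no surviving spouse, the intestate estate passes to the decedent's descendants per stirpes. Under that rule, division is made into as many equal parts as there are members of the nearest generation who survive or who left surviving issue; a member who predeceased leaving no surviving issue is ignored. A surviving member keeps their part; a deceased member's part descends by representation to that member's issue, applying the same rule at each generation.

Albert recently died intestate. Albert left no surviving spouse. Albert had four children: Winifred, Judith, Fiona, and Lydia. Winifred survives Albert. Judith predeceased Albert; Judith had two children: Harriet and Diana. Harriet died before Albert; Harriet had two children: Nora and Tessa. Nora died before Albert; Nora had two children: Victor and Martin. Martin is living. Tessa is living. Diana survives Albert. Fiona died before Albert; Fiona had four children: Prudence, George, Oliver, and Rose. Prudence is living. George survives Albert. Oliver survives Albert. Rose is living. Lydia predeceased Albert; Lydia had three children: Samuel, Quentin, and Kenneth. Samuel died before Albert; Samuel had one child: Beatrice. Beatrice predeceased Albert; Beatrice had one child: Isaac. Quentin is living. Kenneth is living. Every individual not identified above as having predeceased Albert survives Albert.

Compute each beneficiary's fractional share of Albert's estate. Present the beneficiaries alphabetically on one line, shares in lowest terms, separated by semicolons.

Diana 1/8; George 1/16; Isaac 1/12; Kenneth 1/12; Martin 1/32; Oliver 1/16; Prudence 1/16; Quentin 1/12; Rose 1/16; Tessa 1/16; Victor 1/32; Winifred 1/4

There is no surviving spouse, so the entire estate passes to Albert's descendants per stirpes.
The estate is divided into 4 equal shares of 1/4 among Winifred, Judith, Fiona, Lydia.
Winifred is living and takes 1/4.
Judith predeceased; the 1/4 allotted to Judith's branch passes to Judith's issue by representation.
The 1/4 is divided into 2 equal shares of 1/8 among Harriet, Diana.
Harriet predeceased; the 1/8 allotted to Harriet's branch passes to Harriet's issue by representation.
The 1/8 is divided into 2 equal shares of 1/16 among Nora, Tessa.
Nora predeceased; the 1/16 allotted to Nora's branch passes to Nora's issue by representation.
The 1/16 is divided into 2 equal shares of 1/32 among Victor, Martin.
Victor is living and takes 1/32.
Martin is living and takes 1/32.
Tessa is living and takes 1/16.
Diana is living and takes 1/8.
Fiona predeceased; the 1/4 allotted to Fiona's branch passes to Fiona's issue by representation.
The 1/4 is divided into 4 equal shares of 1/16 among Prudence, George, Oliver, Rose.
Prudence is living and takes 1/16.
George is living and takes 1/16.
Oliver is living and takes 1/16.
Rose is living and takes 1/16.
Lydia predeceased; the 1/4 allotted to Lydia's branch passes to Lydia's issue by representation.
The 1/4 is divided into 3 equal shares of 1/12 among Samuel, Quentin, Kenneth.
Samuel predeceased; the 1/12 allotted to Samuel's branch passes to Samuel's issue by representation.
Beatrice's line is the sole branch at this level, so the full 1/12 passes to Beatrice's issue by representation.
Isaac is the sole taker at this level and receives the full 1/12.
Quentin is living and takes 1/12.
Kenneth is living and takes 1/12.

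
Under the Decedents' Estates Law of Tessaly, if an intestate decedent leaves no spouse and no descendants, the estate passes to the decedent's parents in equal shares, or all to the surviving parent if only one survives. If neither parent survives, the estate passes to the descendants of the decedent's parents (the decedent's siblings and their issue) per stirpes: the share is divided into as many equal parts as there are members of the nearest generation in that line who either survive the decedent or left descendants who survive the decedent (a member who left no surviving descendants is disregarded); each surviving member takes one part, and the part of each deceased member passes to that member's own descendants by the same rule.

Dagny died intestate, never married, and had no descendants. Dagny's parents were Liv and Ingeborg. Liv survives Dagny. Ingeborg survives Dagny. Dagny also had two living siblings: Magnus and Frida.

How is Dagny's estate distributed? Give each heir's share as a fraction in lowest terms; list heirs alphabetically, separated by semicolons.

Ingeborg 1/2; Liv 1/2

Both parents survive, so Liv and Ingeborg each take 1/2. The siblings take nothing because a surviving parent has priority.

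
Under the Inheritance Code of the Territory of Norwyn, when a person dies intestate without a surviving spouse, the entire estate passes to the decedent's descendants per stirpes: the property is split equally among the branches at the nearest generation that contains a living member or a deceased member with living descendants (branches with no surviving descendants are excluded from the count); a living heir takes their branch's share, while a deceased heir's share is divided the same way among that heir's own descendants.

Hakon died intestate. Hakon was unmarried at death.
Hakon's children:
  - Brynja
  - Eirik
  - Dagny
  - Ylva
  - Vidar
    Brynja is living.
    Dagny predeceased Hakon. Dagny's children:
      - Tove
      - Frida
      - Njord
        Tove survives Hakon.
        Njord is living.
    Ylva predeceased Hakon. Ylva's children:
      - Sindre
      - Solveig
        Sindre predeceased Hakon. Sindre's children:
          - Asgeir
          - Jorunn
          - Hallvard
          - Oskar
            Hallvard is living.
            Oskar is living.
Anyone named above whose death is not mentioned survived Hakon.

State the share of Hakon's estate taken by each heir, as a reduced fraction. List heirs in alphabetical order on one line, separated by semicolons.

There is no surviving spouse, so the entire estate passes to Hakon's descendants per stirpes.
The estate is divided into 5 equal shares of 1/5 among Brynja, Eirik, Dagny, Ylva, Vidar.
Brynja is living and takes 1/5.
Eirik is living and takes 1/5.
Dagny predeceased; the 1/5 allotted to Dagny's branch passes to Dagny's issue by representation.
The 1/5 is divided into 3 equal shares of 1/15 among Tove, Frida, Njord.
Tove is living and takes 1/15.
Frida is living and takes 1/15.
Njord is living and takes 1/15.
Ylva predeceased; the 1/5 allotted to Ylva's branch passes to Ylva's issue by representation.
The 1/5 is divided into 2 equal shares of 1/10 among Sindre, Solveig.
Sindre predeceased; the 1/10 allotted to Sindre's branch passes to Sindre's issue by representation.
The 1/10 is divided into 4 equal shares of 1/40 among Asgeir, Jorunn, Hallvard, Oskar.
Asgeir is living and takes 1/40.
Jorunn is living and takes 1/40.
Hallvard is living and takes 1/40.
Oskar is living and takes 1/40.
Solveig is living and takes 1/10.
Vidar is living and takes 1/5.

Asgeir 1/40; Brynja 1/5; Eirik 1/5; Frida 1/15; Hallvard 1/40; Jorunn 1/40; Njord 1/15; Oskar 1/40; Solveig 1/10; Tove 1/15; Vidar 1/5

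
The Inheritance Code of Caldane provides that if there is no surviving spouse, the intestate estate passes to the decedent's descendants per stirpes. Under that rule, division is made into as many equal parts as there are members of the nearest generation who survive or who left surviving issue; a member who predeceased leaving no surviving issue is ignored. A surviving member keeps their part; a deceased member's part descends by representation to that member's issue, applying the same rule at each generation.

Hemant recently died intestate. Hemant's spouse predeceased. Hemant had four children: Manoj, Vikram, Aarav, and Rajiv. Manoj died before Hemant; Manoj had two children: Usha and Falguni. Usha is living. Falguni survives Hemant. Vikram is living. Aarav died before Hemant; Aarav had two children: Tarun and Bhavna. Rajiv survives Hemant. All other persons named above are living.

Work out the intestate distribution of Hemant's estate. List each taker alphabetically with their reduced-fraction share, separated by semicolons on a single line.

Bhavna 1/8; Falguni 1/8; Rajiv 1/4; Tarun 1/8; Usha 1/8; Vikram 1/4

There is no surviving spouse, so the entire estate passes to Hemant's descendants per stirpes.
The estate is divided into 4 equal shares of 1/4 among Manoj, Vikram, Aarav, Rajiv.
Manoj predeceased; the 1/4 allotted to Manoj's branch passes to Manoj's issue by representation.
The 1/4 is divided into 2 equal shares of 1/8 among Usha, Falguni.
Usha is living and takes 1/8.
Falguni is living and takes 1/8.
Vikram is living and takes 1/4.
Aarav predeceased; the 1/4 allotted to Aarav's branch passes to Aarav's issue by representation.
The 1/4 is divided into 2 equal shares of 1/8 among Tarun, Bhavna.
Tarun is living and takes 1/8.
Bhavna is living and takes 1/8.
Rajiv is living and takes 1/4.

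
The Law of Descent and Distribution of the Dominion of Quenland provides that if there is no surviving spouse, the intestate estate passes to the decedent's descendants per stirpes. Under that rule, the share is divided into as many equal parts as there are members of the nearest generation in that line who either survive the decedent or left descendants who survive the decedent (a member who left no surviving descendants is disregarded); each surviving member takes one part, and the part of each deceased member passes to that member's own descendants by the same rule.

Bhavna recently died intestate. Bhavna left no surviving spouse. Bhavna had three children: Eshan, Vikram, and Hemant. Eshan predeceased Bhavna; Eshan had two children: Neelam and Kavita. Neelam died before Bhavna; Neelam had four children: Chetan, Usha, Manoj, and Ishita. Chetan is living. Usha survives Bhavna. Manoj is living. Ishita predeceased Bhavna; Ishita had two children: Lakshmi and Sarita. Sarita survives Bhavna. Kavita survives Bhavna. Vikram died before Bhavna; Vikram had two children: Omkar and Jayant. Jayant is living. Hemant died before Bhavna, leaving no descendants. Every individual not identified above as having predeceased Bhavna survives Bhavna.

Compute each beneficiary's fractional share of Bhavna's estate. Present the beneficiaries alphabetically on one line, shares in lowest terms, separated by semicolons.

Chetan 1/16; Jayant 1/4; Kavita 1/4; Lakshmi 1/32; Manoj 1/16; Omkar 1/4; Sarita 1/32; Usha 1/16

There is no surviving spouse, so the entire estate passes to Bhavna's descendants per stirpes.
Hemant left no surviving issue, so that branch lapses and is disregarded.
The estate is divided into 2 equal shares of 1/2 among Eshan, Vikram.
Eshan predeceased; the 1/2 allotted to Eshan's branch passes to Eshan's issue by representation.
The 1/2 is divided into 2 equal shares of 1/4 among Neelam, Kavita.
Neelam predeceased; the 1/4 allotted to Neelam's branch passes to Neelam's issue by representation.
The 1/4 is divided into 4 equal shares of 1/16 among Chetan, Usha, Manoj, Ishita.
Chetan is living and takes 1/16.
Usha is living and takes 1/16.
Manoj is living and takes 1/16.
Ishita predeceased; the 1/16 allotted to Ishita's branch passes to Ishita's issue by representation.
The 1/16 is divided into 2 equal shares of 1/32 among Lakshmi, Sarita.
Lakshmi is living and takes 1/32.
Sarita is living and takes 1/32.
Kavita is living and takes 1/4.
Vikram predeceased; the 1/2 allotted to Vikram's branch passes to Vikram's issue by representation.
The 1/2 is divided into 2 equal shares of 1/4 among Omkar, Jayant.
Omkar is living and takes 1/4.
Jayant is living and takes 1/4.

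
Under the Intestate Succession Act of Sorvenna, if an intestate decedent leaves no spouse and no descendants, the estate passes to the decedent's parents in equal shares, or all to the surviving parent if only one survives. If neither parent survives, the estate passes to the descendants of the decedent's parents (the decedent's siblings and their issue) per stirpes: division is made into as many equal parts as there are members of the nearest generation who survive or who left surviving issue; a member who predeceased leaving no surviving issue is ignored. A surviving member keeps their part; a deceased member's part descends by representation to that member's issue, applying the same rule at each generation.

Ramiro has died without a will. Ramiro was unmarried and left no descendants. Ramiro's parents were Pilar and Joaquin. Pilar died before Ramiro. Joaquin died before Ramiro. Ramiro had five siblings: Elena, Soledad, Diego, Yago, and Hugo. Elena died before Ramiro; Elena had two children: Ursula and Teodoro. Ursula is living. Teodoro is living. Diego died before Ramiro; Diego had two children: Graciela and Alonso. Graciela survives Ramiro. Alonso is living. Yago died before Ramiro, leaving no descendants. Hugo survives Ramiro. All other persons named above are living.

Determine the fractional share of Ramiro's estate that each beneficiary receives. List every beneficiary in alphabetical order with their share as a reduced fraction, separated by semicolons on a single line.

Neither parent survives and there are no descendants, so the estate passes to Ramiro's siblings and their issue per stirpes.
Yago left no surviving issue, so that branch lapses and is disregarded.
The estate is divided into 4 equal shares of 1/4 among Elena, Soledad, Diego, Hugo.
Elena predeceased; the 1/4 allotted to Elena's branch passes to Elena's issue by representation.
The 1/4 is divided into 2 equal shares of 1/8 among Ursula, Teodoro.
Ursula is living and takes 1/8.
Teodoro is living and takes 1/8.
Soledad is living and takes 1/4.
Diego predeceased; the 1/4 allotted to Diego's branch passes to Diego's issue by representation.
The 1/4 is divided into 2 equal shares of 1/8 among Graciela, Alonso.
Graciela is living and takes 1/8.
Alonso is living and takes 1/8.
Hugo is living and takes 1/4.

Alonso 1/8; Graciela 1/8; Hugo 1/4; Soledad 1/4; Teodoro 1/8; Ursula 1/8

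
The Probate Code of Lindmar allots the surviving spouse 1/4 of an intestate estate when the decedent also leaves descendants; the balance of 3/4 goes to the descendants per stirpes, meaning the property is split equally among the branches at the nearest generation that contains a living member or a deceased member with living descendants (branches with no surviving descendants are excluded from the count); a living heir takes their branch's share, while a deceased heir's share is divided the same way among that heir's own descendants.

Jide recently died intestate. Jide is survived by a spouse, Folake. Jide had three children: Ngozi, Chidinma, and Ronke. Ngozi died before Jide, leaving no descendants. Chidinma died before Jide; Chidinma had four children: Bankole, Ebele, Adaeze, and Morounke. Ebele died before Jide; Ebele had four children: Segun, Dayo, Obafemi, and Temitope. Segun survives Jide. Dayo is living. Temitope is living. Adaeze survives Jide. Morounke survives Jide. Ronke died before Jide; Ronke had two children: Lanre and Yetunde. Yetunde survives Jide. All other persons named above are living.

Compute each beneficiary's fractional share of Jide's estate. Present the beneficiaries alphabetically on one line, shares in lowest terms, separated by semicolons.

Folake, as surviving spouse, takes 1/4.
The remaining 3/4 passes to Jide's descendants per stirpes.
Ngozi left no surviving issue, so that branch lapses and is disregarded.
The 3/4 is divided into 2 equal shares of 3/8 among Chidinma, Ronke.
Chidinma predeceased; the 3/8 allotted to Chidinma's branch passes to Chidinma's issue by representation.
The 3/8 is divided into 4 equal shares of 3/32 among Bankole, Ebele, Adaeze, Morounke.
Bankole is living and takes 3/32.
Ebele predeceased; the 3/32 allotted to Ebele's branch passes to Ebele's issue by representation.
The 3/32 is divided into 4 equal shares of 3/128 among Segun, Dayo, Obafemi, Temitope.
Segun is living and takes 3/128.
Dayo is living and takes 3/128.
Obafemi is living and takes 3/128.
Temitope is living and takes 3/128.
Adaeze is living and takes 3/32.
Morounke is living and takes 3/32.
Ronke predeceased; the 3/8 allotted to Ronke's branch passes to Ronke's issue by representation.
The 3/8 is divided into 2 equal shares of 3/16 among Lanre, Yetunde.
Lanre is living and takes 3/16.
Yetunde is living and takes 3/16.

Adaeze 3/32; Bankole 3/32; Dayo 3/128; Folake 1/4; Lanre 3/16; Morounke 3/32; Obafemi 3/128; Segun 3/128; Temitope 3/128; Yetunde 3/16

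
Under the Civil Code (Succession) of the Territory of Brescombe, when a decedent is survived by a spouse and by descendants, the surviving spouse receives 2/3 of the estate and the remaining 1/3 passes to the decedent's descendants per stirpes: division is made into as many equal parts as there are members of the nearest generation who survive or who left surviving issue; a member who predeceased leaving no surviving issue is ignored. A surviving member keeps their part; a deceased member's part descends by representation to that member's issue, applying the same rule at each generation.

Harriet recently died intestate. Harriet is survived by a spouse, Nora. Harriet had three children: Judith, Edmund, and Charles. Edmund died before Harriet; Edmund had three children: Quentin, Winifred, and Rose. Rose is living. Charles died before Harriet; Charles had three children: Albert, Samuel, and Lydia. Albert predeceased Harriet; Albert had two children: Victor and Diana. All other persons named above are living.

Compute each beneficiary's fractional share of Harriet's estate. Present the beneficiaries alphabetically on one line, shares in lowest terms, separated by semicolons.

Diana 1/54; Judith 1/9; Lydia 1/27; Nora 2/3; Quentin 1/27; Rose 1/27; Samuel 1/27; Victor 1/54; Winifred 1/27

Nora, as surviving spouse, takes 2/3.
The remaining 1/3 passes to Harriet's descendants per stirpes.
The 1/3 is divided into 3 equal shares of 1/9 among Judith, Edmund, Charles.
Judith is living and takes 1/9.
Edmund predeceased; the 1/9 allotted to Edmund's branch passes to Edmund's issue by representation.
The 1/9 is divided into 3 equal shares of 1/27 among Quentin, Winifred, Rose.
Quentin is living and takes 1/27.
Winifred is living and takes 1/27.
Rose is living and takes 1/27.
Charles predeceased; the 1/9 allotted to Charles's branch passes to Charles's issue by representation.
The 1/9 is divided into 3 equal shares of 1/27 among Albert, Samuel, Lydia.
Albert predeceased; the 1/27 allotted to Albert's branch passes to Albert's issue by representation.
The 1/27 is divided into 2 equal shares of 1/54 among Victor, Diana.
Victor is living and takes 1/54.
Diana is living and takes 1/54.
Samuel is living and takes 1/27.
Lydia is living and takes 1/27.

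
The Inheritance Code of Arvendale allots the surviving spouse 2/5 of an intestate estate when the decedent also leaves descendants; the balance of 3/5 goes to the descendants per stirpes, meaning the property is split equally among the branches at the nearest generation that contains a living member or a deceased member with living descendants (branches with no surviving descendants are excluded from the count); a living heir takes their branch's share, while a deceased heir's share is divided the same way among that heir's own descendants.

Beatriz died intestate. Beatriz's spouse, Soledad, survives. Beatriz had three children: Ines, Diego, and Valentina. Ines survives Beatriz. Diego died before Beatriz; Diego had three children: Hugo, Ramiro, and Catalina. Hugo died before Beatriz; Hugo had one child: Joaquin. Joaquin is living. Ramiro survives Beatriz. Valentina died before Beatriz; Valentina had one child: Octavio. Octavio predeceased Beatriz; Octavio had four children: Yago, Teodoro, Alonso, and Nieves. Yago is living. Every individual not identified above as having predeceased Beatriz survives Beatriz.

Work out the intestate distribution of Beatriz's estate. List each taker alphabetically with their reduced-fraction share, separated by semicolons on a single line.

Soledad, as surviving spouse, takes 2/5.
The remaining 3/5 passes to Beatriz's descendants per stirpes.
The 3/5 is divided into 3 equal shares of 1/5 among Ines, Diego, Valentina.
Ines is living and takes 1/5.
Diego predeceased; the 1/5 allotted to Diego's branch passes to Diego's issue by representation.
The 1/5 is divided into 3 equal shares of 1/15 among Hugo, Ramiro, Catalina.
Hugo predeceased; the 1/15 allotted to Hugo's branch passes to Hugo's issue by representation.
Joaquin is the sole taker at this level and receives the full 1/15.
Ramiro is living and takes 1/15.
Catalina is living and takes 1/15.
Valentina predeceased; the 1/5 allotted to Valentina's branch passes to Valentina's issue by representation.
Octavio's line is the sole branch at this level, so the full 1/5 passes to Octavio's issue by representation.
The 1/5 is divided into 4 equal shares of 1/20 among Yago, Teodoro, Alonso, Nieves.
Yago is living and takes 1/20.
Teodoro is living and takes 1/20.
Alonso is living and takes 1/20.
Nieves is living and takes 1/20.

Alonso 1/20; Catalina 1/15; Ines 1/5; Joaquin 1/15; Nieves 1/20; Ramiro 1/15; Soledad 2/5; Teodoro 1/20; Yago 1/20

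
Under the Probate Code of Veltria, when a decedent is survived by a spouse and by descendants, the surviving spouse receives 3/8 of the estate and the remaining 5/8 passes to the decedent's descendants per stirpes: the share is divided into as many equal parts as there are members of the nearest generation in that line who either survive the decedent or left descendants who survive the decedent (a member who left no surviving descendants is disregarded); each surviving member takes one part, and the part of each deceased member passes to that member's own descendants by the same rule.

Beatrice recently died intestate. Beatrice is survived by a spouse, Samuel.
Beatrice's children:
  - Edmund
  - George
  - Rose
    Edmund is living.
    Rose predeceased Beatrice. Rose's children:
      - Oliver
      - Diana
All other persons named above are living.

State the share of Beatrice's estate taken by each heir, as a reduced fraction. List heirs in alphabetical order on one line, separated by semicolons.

Diana 5/48; Edmund 5/24; George 5/24; Oliver 5/48; Samuel 3/8

Samuel, as surviving spouse, takes 3/8.
The remaining 5/8 passes to Beatrice's descendants per stirpes.
The 5/8 is divided into 3 equal shares of 5/24 among Edmund, George, Rose.
Edmund is living and takes 5/24.
George is living and takes 5/24.
Rose predeceased; the 5/24 allotted to Rose's branch passes to Rose's issue by representation.
The 5/24 is divided into 2 equal shares of 5/48 among Oliver, Diana.
Oliver is living and takes 5/48.
Diana is living and takes 5/48.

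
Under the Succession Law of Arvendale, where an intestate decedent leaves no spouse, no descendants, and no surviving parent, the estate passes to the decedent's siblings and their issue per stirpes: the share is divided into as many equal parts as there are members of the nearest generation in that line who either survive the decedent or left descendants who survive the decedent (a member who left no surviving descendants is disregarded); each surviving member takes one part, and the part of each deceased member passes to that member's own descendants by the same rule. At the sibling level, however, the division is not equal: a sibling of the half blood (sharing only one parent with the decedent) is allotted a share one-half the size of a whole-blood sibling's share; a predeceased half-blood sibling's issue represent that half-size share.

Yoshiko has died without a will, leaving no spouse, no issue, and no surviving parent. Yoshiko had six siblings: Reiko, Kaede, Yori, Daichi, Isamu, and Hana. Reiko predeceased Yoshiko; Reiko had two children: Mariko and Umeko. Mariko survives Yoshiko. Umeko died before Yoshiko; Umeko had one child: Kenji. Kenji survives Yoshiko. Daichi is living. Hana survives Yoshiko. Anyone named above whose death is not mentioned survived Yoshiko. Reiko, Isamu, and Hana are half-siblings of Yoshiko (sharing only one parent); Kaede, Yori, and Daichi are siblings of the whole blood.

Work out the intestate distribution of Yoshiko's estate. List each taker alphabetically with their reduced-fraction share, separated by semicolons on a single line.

No spouse, descendants, or parent survives, so the estate passes to Yoshiko's siblings per stirpes.
Half-blood siblings count for one-half the weight of whole-blood siblings at the initial division.
Dividing 1 in proportion to weights (total weight 9/2): Reiko (weight 1/2) → 1/9; Kaede (weight 1) → 2/9; Yori (weight 1) → 2/9; Daichi (weight 1) → 2/9; Isamu (weight 1/2) → 1/9; Hana (weight 1/2) → 1/9.
Reiko predeceased; the 1/9 allotted to Reiko's branch passes to Reiko's issue by representation.
The 1/9 is divided into 2 equal shares of 1/18 among Mariko, Umeko.
Mariko is living and takes 1/18.
Umeko predeceased; the 1/18 allotted to Umeko's branch passes to Umeko's issue by representation.
Kenji is the sole taker at this level and receives the full 1/18.
Kaede is living and takes 2/9.
Yori is living and takes 2/9.
Daichi is living and takes 2/9.
Isamu is living and takes 1/9.
Hana is living and takes 1/9.

Daichi 2/9; Hana 1/9; Isamu 1/9; Kaede 2/9; Kenji 1/18; Mariko 1/18; Yori 2/9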